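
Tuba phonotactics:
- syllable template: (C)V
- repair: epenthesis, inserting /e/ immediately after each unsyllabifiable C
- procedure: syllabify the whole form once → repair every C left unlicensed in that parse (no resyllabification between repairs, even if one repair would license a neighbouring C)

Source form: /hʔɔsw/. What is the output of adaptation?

Syllabifying with onset maximization leaves /h/, /s/, /w/ stranded (no codas are permitted; onsets are limited to one consonant).
Epenthesis after each stranded consonant: /h/ → /he/, /s/ → /se/, /w/ → /we/.

heʔɔsewe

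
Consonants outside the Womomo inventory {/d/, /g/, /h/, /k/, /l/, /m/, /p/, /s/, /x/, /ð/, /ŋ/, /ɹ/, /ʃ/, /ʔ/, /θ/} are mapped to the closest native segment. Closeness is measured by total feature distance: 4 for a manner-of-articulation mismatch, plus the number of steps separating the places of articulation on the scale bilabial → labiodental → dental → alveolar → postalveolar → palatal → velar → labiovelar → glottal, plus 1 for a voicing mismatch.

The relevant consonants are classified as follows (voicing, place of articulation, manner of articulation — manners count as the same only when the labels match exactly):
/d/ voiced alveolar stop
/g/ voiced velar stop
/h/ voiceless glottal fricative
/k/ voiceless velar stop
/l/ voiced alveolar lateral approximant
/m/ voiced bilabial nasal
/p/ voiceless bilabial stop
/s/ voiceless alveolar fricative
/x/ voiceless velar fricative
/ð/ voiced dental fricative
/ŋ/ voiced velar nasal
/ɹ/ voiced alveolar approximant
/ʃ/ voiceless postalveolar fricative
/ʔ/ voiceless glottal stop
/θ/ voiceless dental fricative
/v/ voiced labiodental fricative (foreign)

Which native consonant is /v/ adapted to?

/ð/ is closest: same manner (fricative), place distance 1 (labiodental→dental), same voicing; total 1. Next closest is /θ/ at distance 2.

ð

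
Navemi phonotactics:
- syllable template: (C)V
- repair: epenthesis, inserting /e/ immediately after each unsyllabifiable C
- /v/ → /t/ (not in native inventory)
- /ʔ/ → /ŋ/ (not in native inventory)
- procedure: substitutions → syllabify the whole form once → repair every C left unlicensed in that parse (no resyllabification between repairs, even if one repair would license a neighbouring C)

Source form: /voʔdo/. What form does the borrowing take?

Substitution: /v/ → /t/, /ʔ/ → /ŋ/, giving /toŋdo/.
Under (C)V, the unsyllabifiable consonants are /ŋ/ (no codas are permitted; onsets are limited to one consonant).
Epenthesis after each stranded consonant: /ŋ/ → /ŋe/.

toŋedo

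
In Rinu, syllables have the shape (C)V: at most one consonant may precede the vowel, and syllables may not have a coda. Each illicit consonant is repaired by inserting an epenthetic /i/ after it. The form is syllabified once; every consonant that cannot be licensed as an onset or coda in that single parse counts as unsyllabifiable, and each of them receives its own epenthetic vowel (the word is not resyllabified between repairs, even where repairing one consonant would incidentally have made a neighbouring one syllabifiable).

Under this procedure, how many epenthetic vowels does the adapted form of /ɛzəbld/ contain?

The unsyllabifiable consonants are /b/, /l/, /d/; each receives one epenthetic vowel.

3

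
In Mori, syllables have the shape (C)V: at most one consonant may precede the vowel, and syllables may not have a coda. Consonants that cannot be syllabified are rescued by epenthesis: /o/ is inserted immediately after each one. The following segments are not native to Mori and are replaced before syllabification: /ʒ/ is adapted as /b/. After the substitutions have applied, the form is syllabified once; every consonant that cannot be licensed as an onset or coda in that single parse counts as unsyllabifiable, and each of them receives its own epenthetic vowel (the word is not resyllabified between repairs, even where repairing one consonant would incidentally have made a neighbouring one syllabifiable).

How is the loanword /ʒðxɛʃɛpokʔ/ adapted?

Substitution: /ʒ/ → /b/, giving /bðxɛʃɛpokʔ/.
The consonants /b/, /ð/, /k/, /ʔ/ cannot be parsed into a legal (C)V syllable (no codas are permitted; onsets are limited to one consonant).
Each unlicensed consonant becomes the onset of a new syllable: /b/ → /bo/, /ð/ → /ðo/, /k/ → /ko/, /ʔ/ → /ʔo/.

boðoxɛʃɛpokoʔo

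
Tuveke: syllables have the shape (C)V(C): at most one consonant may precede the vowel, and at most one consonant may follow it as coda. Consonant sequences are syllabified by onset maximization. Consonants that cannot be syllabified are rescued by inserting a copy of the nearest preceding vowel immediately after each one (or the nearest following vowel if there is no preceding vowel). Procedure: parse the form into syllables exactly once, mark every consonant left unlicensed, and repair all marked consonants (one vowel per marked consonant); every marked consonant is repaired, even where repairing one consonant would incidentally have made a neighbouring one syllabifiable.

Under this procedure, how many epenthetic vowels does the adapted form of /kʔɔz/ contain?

The unsyllabifiable consonants are /k/; each receives one epenthetic vowel.

1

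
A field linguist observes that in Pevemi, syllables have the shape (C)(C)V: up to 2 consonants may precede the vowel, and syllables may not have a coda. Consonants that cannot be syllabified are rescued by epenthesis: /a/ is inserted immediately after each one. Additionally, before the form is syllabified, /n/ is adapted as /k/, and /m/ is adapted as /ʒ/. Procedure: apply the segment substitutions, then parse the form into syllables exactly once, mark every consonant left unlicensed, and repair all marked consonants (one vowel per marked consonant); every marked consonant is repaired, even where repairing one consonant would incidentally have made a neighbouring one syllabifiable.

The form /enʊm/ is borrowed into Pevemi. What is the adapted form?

ekʊʒa

Substitution: /n/ → /k/, /m/ → /ʒ/, giving /ekʊʒ/.
Under (C)(C)V, the unsyllabifiable consonants are /ʒ/ (no codas are permitted; onsets may contain at most 2 consonants).
Epenthesis after each stranded consonant: /ʒ/ → /ʒa/.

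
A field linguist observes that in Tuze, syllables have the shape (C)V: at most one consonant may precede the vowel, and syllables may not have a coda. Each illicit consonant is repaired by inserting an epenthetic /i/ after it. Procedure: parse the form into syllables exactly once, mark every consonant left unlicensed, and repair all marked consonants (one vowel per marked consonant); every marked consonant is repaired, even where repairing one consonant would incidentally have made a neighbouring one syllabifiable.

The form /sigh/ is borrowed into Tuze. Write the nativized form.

sigihi

The consonants /g/, /h/ cannot be parsed into a legal (C)V syllable (no codas are permitted; onsets are limited to one consonant).
Inserting the epenthetic vowel yields /g/ → /gi/, /h/ → /hi/.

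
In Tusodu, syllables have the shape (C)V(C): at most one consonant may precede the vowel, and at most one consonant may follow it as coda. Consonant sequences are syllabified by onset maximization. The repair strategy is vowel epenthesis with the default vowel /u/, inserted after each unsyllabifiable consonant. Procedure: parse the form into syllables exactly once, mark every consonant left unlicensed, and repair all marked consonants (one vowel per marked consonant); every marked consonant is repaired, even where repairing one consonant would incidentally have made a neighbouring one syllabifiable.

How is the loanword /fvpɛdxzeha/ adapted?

fuvupɛdxuzeha

Syllabifying with onset maximization leaves /f/, /v/, /x/ stranded (at most one coda consonant is licensed; onsets are limited to one consonant).
Inserting the epenthetic vowel yields /f/ → /fu/, /v/ → /vu/, /x/ → /xu/.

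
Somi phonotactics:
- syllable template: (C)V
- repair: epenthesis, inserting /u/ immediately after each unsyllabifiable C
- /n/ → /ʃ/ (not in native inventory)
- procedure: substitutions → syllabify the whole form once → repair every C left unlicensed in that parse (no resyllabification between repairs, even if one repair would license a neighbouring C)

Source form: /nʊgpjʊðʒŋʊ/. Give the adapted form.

Substitution: /n/ → /ʃ/, giving /ʃʊgpjʊðʒŋʊ/.
Syllabifying with onset maximization leaves /g/, /p/, /ð/, /ʒ/ stranded (no codas are permitted; onsets are limited to one consonant).
Inserting the epenthetic vowel yields /g/ → /gu/, /p/ → /pu/, /ð/ → /ðu/, /ʒ/ → /ʒu/.

ʃʊgupujʊðuʒuŋʊ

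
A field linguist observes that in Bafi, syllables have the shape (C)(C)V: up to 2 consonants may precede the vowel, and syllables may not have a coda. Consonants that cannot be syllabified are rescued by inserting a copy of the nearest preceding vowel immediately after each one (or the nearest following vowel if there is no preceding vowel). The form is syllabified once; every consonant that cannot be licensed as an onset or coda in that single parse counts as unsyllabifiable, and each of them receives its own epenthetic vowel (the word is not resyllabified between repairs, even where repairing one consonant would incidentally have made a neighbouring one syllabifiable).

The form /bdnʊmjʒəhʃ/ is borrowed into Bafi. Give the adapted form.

Under (C)(C)V, the unsyllabifiable consonants are /b/, /m/, /h/, /ʃ/ (no codas are permitted; onsets may contain at most 2 consonants).
Inserting the epenthetic vowel yields /b/ → /bʊ/, /m/ → /mʊ/, /h/ → /hə/, /ʃ/ → /ʃə/.

bʊdnʊmʊjʒəhəʃə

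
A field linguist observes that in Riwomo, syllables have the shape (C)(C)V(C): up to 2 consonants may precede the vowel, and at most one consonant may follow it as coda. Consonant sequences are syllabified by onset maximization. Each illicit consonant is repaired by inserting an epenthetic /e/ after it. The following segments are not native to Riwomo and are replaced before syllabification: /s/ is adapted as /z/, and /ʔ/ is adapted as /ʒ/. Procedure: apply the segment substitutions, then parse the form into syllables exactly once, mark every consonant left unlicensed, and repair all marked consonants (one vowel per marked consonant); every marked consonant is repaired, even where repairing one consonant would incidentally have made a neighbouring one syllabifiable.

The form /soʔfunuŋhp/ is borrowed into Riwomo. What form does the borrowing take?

zoʒfunuŋhepe

Substitution: /s/ → /z/, /ʔ/ → /ʒ/, giving /zoʒfunuŋhp/.
Under (C)(C)V(C), the unsyllabifiable consonants are /h/, /p/ (at most one coda consonant is licensed; onsets may contain at most 2 consonants).
Each unlicensed consonant becomes the onset of a new syllable: /h/ → /he/, /p/ → /pe/.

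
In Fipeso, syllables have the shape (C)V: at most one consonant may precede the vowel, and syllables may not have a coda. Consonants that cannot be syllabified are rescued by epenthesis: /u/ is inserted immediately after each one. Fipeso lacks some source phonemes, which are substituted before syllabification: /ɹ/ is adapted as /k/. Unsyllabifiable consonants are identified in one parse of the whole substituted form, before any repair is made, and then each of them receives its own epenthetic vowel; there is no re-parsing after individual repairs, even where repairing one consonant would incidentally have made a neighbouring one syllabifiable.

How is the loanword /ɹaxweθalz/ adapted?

kaxuweθaluzu

Substitution: /ɹ/ → /k/, giving /kaxweθalz/.
Under (C)V, the unsyllabifiable consonants are /x/, /l/, /z/ (no codas are permitted; onsets are limited to one consonant).
Inserting the epenthetic vowel yields /x/ → /xu/, /l/ → /lu/, /z/ → /zu/.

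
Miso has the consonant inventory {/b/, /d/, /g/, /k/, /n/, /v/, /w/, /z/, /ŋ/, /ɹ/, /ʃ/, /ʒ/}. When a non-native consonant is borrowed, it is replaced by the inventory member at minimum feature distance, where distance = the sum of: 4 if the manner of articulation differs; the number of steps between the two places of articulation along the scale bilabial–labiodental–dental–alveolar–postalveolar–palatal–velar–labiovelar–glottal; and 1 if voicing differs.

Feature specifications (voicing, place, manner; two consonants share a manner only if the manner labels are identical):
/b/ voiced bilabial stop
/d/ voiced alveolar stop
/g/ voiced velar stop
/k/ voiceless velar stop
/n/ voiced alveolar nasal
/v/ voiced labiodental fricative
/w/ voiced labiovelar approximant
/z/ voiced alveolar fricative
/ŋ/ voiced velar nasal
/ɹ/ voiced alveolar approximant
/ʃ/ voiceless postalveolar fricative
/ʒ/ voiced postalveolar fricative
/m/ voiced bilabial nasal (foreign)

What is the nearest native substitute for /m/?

n

/n/ is closest: same manner (nasal), place distance 3 (bilabial→alveolar), same voicing; total 3. Next closest is /b/ at distance 4.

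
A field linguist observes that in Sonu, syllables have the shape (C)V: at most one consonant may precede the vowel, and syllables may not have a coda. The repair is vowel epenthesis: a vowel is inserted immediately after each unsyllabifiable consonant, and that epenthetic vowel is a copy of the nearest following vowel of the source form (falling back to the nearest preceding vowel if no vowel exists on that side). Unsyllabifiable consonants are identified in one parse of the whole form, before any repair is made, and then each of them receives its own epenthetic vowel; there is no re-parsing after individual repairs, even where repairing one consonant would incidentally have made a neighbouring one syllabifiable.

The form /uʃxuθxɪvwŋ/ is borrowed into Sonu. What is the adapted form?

Under (C)V, the unsyllabifiable consonants are /ʃ/, /θ/, /v/, /w/, /ŋ/ (no codas are permitted; onsets are limited to one consonant).
Epenthesis after each stranded consonant: /ʃ/ → /ʃu/, /θ/ → /θɪ/, /v/ → /vɪ/, /w/ → /wɪ/, /ŋ/ → /ŋɪ/.

uʃuxuθɪxɪvɪwɪŋɪ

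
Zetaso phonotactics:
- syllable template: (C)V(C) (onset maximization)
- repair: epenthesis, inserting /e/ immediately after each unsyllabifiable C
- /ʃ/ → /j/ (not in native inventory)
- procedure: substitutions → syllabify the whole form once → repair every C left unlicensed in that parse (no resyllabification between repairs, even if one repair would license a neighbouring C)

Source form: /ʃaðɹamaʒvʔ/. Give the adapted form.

jaðɹamaʒveʔe

Substitution: /ʃ/ → /j/, giving /jaðɹamaʒvʔ/.
The consonants /v/, /ʔ/ cannot be parsed into a legal (C)V(C) syllable (at most one coda consonant is licensed; onsets are limited to one consonant).
Each unlicensed consonant becomes the onset of a new syllable: /v/ → /ve/, /ʔ/ → /ʔe/.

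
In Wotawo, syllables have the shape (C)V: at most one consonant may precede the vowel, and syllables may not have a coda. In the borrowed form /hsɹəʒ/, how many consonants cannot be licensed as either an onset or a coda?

Syllabifying with onset maximization leaves /h/, /s/, /ʒ/ stranded (no codas are permitted; onsets are limited to one consonant).

3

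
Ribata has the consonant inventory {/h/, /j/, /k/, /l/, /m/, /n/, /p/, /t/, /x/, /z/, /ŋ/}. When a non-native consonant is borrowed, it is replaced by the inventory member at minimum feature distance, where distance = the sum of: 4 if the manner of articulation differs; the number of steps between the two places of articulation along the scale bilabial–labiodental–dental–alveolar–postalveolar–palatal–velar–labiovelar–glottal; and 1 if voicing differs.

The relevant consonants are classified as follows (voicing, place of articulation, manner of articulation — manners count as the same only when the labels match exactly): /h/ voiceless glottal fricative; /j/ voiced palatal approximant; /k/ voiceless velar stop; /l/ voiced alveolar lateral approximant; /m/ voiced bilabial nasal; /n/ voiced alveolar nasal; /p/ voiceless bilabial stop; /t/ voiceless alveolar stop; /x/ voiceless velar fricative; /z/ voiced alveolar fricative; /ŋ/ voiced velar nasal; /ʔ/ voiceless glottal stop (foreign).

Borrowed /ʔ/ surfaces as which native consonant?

k

/k/ is closest: same manner (stop), place distance 2 (glottal→velar), same voicing; total 2. Next closest is /h/ at distance 4.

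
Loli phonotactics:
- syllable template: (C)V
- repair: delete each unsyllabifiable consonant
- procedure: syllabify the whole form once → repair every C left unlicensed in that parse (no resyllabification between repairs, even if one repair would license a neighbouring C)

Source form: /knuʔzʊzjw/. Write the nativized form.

nuzʊ

The consonants /k/, /ʔ/, /z/, /j/, /w/ cannot be parsed into a legal (C)V syllable (no codas are permitted; onsets are limited to one consonant).
Deletion applies to /k/, /ʔ/, /z/, /j/, /w/.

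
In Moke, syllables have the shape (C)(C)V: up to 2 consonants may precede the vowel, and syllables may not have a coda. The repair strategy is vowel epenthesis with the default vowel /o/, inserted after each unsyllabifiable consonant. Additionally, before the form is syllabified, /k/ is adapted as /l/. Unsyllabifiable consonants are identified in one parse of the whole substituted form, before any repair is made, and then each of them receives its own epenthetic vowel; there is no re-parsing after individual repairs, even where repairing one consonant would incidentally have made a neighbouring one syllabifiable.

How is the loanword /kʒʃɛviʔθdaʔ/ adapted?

loʒʃɛviʔoθdaʔo

Substitution: /k/ → /l/, giving /lʒʃɛviʔθdaʔ/.
Under (C)(C)V, the unsyllabifiable consonants are /l/, /ʔ/, /ʔ/ (no codas are permitted; onsets may contain at most 2 consonants).
Epenthesis after each stranded consonant: /l/ → /lo/, /ʔ/ → /ʔo/, /ʔ/ → /ʔo/.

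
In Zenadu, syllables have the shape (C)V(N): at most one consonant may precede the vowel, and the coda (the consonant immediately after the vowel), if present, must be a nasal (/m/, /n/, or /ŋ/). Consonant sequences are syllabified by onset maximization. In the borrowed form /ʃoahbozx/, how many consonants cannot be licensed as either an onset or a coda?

The consonants /h/, /z/, /x/ cannot be parsed into a legal (C)V(N) syllable (only a nasal (/m/, /n/, or /ŋ/) is licensed in coda position; onsets are limited to one consonant).

3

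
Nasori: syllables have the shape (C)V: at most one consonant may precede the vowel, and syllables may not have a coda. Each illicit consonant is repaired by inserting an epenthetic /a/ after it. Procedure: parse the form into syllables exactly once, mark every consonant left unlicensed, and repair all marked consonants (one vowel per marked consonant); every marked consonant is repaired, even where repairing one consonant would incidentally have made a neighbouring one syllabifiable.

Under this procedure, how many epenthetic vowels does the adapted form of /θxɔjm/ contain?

3

The unsyllabifiable consonants are /θ/, /j/, /m/; each receives one epenthetic vowel.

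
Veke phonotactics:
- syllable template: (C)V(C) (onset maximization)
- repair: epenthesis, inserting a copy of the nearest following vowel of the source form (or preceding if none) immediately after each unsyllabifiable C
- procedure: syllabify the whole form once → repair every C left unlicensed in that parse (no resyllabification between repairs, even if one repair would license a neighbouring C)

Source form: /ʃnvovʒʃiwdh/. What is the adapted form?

The consonants /ʃ/, /n/, /ʒ/, /d/, /h/ cannot be parsed into a legal (C)V(C) syllable (at most one coda consonant is licensed; onsets are limited to one consonant).
Inserting the epenthetic vowel yields /ʃ/ → /ʃo/, /n/ → /no/, /ʒ/ → /ʒi/, /d/ → /di/, /h/ → /hi/.

ʃonovovʒiʃiwdihi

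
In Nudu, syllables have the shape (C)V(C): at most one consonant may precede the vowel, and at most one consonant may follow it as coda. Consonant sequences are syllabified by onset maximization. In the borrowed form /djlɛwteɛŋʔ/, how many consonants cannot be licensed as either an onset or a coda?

3

The consonants /d/, /j/, /ʔ/ cannot be parsed into a legal (C)V(C) syllable (at most one coda consonant is licensed; onsets are limited to one consonant).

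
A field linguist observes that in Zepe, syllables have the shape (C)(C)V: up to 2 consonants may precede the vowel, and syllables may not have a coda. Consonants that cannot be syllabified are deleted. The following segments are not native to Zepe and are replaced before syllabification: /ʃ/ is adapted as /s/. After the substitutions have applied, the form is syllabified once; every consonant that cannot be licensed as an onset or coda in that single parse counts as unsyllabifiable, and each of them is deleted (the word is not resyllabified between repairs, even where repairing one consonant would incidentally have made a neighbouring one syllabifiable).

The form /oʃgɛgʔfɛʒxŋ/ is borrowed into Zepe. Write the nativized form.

osgɛʔfɛ

Substitution: /ʃ/ → /s/, giving /osgɛgʔfɛʒxŋ/.
Syllabifying with onset maximization leaves /g/, /ʒ/, /x/, /ŋ/ stranded (no codas are permitted; onsets may contain at most 2 consonants).
Deleting the stranded consonants removes /g/, /ʒ/, /x/, /ŋ/.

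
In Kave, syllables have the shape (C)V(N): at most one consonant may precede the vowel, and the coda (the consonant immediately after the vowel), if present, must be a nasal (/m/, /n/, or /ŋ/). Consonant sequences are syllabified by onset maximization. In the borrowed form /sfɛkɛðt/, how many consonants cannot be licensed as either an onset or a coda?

Syllabifying with onset maximization leaves /s/, /ð/, /t/ stranded (only a nasal (/m/, /n/, or /ŋ/) is licensed in coda position; onsets are limited to one consonant).

3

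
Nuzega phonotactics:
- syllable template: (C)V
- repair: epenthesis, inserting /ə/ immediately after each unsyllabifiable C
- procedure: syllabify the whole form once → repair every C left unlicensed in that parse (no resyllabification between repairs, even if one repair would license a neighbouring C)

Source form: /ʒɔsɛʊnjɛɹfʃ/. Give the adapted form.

Under (C)V, the unsyllabifiable consonants are /n/, /ɹ/, /f/, /ʃ/ (no codas are permitted; onsets are limited to one consonant).
Each unlicensed consonant becomes the onset of a new syllable: /n/ → /nə/, /ɹ/ → /ɹə/, /f/ → /fə/, /ʃ/ → /ʃə/.

ʒɔsɛʊnəjɛɹəfəʃə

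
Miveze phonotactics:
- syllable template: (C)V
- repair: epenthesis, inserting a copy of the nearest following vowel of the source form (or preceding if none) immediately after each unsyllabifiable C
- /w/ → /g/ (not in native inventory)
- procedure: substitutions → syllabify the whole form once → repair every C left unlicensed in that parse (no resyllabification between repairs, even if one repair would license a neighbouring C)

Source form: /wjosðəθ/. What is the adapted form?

Substitution: /w/ → /g/, giving /gjosðəθ/.
Under (C)V, the unsyllabifiable consonants are /g/, /s/, /θ/ (no codas are permitted; onsets are limited to one consonant).
Inserting the epenthetic vowel yields /g/ → /go/, /s/ → /sə/, /θ/ → /θə/.

gojosəðəθə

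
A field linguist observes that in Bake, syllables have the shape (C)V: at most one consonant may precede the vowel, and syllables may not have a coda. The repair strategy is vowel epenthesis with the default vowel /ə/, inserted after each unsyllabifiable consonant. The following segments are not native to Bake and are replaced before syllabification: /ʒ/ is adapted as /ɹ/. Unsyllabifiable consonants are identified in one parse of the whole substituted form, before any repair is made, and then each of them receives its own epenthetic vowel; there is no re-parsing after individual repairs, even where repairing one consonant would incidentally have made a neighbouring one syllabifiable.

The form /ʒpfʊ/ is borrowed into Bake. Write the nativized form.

ɹəpəfʊ

Substitution: /ʒ/ → /ɹ/, giving /ɹpfʊ/.
The consonants /ɹ/, /p/ cannot be parsed into a legal (C)V syllable (no codas are permitted; onsets are limited to one consonant).
Inserting the epenthetic vowel yields /ɹ/ → /ɹə/, /p/ → /pə/.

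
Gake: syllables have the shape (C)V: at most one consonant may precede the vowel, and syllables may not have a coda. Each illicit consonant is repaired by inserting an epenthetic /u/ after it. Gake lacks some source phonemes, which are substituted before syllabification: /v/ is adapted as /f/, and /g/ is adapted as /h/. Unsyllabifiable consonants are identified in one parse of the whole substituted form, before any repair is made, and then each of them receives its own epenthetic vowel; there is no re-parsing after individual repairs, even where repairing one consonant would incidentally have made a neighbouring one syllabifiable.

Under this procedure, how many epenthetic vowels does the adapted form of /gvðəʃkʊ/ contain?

3

After substitution the input is /hfðəʃkʊ/.
The unsyllabifiable consonants are /h/, /f/, /ʃ/; each receives one epenthetic vowel.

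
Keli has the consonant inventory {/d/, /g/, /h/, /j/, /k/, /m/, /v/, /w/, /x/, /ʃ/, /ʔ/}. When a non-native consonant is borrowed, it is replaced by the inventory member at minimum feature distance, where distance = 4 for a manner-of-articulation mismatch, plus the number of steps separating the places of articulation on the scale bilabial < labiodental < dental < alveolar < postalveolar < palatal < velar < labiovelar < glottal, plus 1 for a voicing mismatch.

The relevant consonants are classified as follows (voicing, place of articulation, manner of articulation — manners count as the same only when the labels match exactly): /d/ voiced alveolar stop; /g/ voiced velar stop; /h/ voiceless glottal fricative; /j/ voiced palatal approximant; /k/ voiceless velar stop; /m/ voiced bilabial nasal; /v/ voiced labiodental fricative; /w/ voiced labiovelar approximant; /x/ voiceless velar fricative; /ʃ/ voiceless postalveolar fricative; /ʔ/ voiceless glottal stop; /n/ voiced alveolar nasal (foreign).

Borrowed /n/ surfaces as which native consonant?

/m/ is closest: same manner (nasal), place distance 3 (alveolar→bilabial), same voicing; total 3. Next closest is /d/ at distance 4.

m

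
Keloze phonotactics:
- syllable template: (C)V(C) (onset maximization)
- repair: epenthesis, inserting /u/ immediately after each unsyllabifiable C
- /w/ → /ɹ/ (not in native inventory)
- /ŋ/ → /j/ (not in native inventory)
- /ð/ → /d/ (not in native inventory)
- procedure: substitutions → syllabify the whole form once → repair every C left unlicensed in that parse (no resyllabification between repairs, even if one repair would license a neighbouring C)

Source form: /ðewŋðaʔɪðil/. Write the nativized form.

deɹjudaʔɪdil

Substitution: /ð/ → /d/, /w/ → /ɹ/, /ŋ/ → /j/, giving /deɹjdaʔɪdil/.
Under (C)V(C), the unsyllabifiable consonants are /j/ (at most one coda consonant is licensed; onsets are limited to one consonant).
Inserting the epenthetic vowel yields /j/ → /ju/.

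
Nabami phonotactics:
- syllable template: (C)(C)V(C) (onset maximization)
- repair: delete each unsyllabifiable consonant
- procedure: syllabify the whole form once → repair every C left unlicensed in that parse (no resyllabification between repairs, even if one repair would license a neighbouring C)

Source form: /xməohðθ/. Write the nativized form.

Syllabifying with onset maximization leaves /ð/, /θ/ stranded (at most one coda consonant is licensed; onsets may contain at most 2 consonants).
Each unlicensed consonant is deleted: /ð/, /θ/.

xməoh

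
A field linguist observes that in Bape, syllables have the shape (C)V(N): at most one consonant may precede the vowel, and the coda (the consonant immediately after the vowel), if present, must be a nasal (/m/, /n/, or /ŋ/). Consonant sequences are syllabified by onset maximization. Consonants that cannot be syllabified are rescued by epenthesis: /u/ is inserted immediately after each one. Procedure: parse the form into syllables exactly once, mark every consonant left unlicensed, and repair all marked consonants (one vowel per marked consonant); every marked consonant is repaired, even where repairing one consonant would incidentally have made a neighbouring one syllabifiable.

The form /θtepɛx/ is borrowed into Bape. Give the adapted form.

Under (C)V(N), the unsyllabifiable consonants are /θ/, /x/ (only a nasal (/m/, /n/, or /ŋ/) is licensed in coda position; onsets are limited to one consonant).
Epenthesis after each stranded consonant: /θ/ → /θu/, /x/ → /xu/.

θutepɛxu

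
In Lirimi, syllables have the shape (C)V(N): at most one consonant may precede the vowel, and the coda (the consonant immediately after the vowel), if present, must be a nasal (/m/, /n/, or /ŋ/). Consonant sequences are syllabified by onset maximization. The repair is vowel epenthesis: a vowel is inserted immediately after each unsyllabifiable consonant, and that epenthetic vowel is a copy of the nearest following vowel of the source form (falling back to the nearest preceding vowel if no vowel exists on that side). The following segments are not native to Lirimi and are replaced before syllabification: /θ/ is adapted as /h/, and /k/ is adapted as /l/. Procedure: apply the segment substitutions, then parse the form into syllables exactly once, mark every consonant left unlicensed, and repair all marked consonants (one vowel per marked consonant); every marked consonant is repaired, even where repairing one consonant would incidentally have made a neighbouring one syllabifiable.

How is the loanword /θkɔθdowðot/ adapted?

Substitution: /θ/ → /h/, /k/ → /l/, giving /hlɔhdowðot/.
The consonants /h/, /h/, /w/, /t/ cannot be parsed into a legal (C)V(N) syllable (only a nasal (/m/, /n/, or /ŋ/) is licensed in coda position; onsets are limited to one consonant).
Inserting the epenthetic vowel yields /h/ → /hɔ/, /h/ → /ho/, /w/ → /wo/, /t/ → /to/.

hɔlɔhodowoðoto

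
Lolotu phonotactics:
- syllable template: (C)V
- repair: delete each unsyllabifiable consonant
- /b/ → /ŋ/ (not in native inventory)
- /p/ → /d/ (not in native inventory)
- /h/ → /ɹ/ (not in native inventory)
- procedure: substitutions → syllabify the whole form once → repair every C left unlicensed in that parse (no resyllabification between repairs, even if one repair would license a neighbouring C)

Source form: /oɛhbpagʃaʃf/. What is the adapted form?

oɛdaʃa

Substitution: /h/ → /ɹ/, /b/ → /ŋ/, /p/ → /d/, giving /oɛɹŋdagʃaʃf/.
Syllabifying with onset maximization leaves /ɹ/, /ŋ/, /g/, /ʃ/, /f/ stranded (no codas are permitted; onsets are limited to one consonant).
Deleting the stranded consonants removes /ɹ/, /ŋ/, /g/, /ʃ/, /f/.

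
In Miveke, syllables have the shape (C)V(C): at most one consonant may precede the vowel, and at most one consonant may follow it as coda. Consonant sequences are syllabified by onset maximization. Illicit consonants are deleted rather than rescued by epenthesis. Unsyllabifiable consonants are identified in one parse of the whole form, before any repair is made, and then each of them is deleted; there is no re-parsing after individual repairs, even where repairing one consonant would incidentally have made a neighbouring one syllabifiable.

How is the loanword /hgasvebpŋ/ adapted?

Syllabifying with onset maximization leaves /h/, /p/, /ŋ/ stranded (at most one coda consonant is licensed; onsets are limited to one consonant).
Deletion applies to /h/, /p/, /ŋ/.

gasveb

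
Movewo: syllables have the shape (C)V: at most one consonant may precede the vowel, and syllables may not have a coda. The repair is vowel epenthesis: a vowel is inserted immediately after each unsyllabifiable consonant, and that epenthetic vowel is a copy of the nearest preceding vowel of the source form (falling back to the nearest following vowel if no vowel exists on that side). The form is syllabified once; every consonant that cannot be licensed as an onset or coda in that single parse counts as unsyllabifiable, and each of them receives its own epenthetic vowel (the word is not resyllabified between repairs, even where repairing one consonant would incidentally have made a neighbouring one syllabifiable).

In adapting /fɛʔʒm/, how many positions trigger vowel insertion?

The unsyllabifiable consonants are /ʔ/, /ʒ/, /m/; each receives one epenthetic vowel.

3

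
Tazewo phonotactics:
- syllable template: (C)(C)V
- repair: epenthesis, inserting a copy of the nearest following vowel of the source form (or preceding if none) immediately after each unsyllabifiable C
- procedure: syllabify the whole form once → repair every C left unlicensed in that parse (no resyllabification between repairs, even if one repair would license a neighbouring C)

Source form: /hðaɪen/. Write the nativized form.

The consonants /n/ cannot be parsed into a legal (C)(C)V syllable (no codas are permitted; onsets may contain at most 2 consonants).
Inserting the epenthetic vowel yields /n/ → /ne/.

hðaɪene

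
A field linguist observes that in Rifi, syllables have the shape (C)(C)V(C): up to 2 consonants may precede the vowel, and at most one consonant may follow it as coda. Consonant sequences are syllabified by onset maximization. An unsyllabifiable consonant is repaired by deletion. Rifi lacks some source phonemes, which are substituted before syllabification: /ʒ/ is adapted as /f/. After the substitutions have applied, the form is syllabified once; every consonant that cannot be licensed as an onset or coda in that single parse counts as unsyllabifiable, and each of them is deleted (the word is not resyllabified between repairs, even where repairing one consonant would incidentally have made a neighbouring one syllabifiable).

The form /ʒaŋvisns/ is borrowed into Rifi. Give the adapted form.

Substitution: /ʒ/ → /f/, giving /faŋvisns/.
Under (C)(C)V(C), the unsyllabifiable consonants are /n/, /s/ (at most one coda consonant is licensed; onsets may contain at most 2 consonants).
Deleting the stranded consonants removes /n/, /s/.

faŋvis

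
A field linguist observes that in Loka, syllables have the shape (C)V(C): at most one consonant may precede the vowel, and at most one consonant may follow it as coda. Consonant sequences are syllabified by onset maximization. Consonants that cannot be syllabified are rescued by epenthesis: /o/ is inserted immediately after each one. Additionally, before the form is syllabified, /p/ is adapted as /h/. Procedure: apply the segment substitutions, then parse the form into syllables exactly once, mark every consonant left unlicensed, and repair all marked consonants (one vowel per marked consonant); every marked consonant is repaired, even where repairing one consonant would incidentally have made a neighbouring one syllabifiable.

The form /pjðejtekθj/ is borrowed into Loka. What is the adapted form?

Substitution: /p/ → /h/, giving /hjðejtekθj/.
The consonants /h/, /j/, /θ/, /j/ cannot be parsed into a legal (C)V(C) syllable (at most one coda consonant is licensed; onsets are limited to one consonant).
Epenthesis after each stranded consonant: /h/ → /ho/, /j/ → /jo/, /θ/ → /θo/, /j/ → /jo/.

hojoðejtekθojo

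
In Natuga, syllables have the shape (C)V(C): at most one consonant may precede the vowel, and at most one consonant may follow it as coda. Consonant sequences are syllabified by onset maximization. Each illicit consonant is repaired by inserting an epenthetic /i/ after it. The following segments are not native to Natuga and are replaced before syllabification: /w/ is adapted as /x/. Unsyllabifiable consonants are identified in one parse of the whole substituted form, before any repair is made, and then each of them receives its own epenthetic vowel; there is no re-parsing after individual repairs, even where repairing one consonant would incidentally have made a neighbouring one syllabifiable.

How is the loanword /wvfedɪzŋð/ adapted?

xivifedɪzŋiði

Substitution: /w/ → /x/, giving /xvfedɪzŋð/.
Syllabifying with onset maximization leaves /x/, /v/, /ŋ/, /ð/ stranded (at most one coda consonant is licensed; onsets are limited to one consonant).
Inserting the epenthetic vowel yields /x/ → /xi/, /v/ → /vi/, /ŋ/ → /ŋi/, /ð/ → /ði/.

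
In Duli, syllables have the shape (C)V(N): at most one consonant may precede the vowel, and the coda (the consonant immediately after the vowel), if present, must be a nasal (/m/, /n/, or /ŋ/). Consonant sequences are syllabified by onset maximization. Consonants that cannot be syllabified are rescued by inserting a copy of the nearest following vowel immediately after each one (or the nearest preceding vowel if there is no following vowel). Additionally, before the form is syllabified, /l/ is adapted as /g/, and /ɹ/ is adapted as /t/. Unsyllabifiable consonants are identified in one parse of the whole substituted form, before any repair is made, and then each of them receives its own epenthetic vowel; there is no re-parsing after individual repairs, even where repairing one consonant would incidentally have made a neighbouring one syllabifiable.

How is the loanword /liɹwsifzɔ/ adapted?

Substitution: /l/ → /g/, /ɹ/ → /t/, giving /gitwsifzɔ/.
Under (C)V(N), the unsyllabifiable consonants are /t/, /w/, /f/ (only a nasal (/m/, /n/, or /ŋ/) is licensed in coda position; onsets are limited to one consonant).
Inserting the epenthetic vowel yields /t/ → /ti/, /w/ → /wi/, /f/ → /fɔ/.

gitiwisifɔzɔ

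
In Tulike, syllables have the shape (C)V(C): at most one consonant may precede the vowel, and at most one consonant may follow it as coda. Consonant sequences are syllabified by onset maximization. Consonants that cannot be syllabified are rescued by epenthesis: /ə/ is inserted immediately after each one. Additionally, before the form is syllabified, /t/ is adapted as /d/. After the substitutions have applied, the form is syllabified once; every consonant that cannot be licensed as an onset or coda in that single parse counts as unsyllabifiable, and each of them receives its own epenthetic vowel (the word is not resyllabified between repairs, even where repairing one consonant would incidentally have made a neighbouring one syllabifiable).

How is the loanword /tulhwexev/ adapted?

Substitution: /t/ → /d/, giving /dulhwexev/.
The consonants /h/ cannot be parsed into a legal (C)V(C) syllable (at most one coda consonant is licensed; onsets are limited to one consonant).
Epenthesis after each stranded consonant: /h/ → /hə/.

dulhəwexev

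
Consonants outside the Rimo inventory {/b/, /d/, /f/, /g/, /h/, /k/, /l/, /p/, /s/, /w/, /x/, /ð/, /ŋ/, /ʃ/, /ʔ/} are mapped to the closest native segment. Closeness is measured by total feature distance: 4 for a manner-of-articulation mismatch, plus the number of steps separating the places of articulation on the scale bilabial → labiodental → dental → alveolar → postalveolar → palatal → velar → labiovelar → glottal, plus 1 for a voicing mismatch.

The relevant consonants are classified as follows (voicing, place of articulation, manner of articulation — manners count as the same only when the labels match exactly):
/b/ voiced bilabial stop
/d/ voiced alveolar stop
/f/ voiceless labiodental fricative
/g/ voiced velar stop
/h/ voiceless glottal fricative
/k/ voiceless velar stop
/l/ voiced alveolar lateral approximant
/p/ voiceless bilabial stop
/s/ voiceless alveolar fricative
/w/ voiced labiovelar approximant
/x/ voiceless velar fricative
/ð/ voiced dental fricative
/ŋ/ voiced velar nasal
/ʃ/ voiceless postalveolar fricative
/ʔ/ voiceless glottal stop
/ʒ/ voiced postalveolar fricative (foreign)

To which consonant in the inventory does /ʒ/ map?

ʃ

/ʃ/ is closest: same manner (fricative), place distance 0 (postalveolar→postalveolar), voicing differs (+1); total 1. Next closest is /s/ at distance 2.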